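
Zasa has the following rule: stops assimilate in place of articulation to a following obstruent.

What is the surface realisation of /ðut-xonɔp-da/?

The rule targets /t/ (voiceless alveolar stop), which sits before the trigger /x/ (velar).
A voiceless velar stop is [k], so the surface segment is [k].
At the second juncture, /p/ likewise becomes [t] adjacent to /d/.

[ðukxonɔtda]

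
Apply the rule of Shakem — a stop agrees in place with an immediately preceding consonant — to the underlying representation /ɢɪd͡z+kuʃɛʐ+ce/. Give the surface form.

/k/ is a voiceless velar stop. The preceding trigger /d͡z/ is alveolar, so /k/ must become alveolar as well.
A voiceless alveolar stop is [t], so the surface segment is [t].
The same rule applies at the second boundary: /c/ → [ʈ] next to /ʐ/.

[ɢɪd͡ztuʃɛʐʈe]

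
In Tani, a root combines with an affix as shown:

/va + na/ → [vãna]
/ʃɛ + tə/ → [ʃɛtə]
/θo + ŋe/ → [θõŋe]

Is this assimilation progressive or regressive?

The vowel /a/ surfaces as nasalised [ã] next to the following nasal /n/ — it has acquired the [+nasal] feature of its neighbour.
Likewise in the remaining data: /o/ → [õ] before /ŋ/ — each time a vowel is nasalised next to a following nasal.
No change occurs in [ʃɛtə] because the vowel at the boundary is adjacent to an oral consonant, not a nasal (/ɛ/ next to /t/).
Because the conditioning nasal is to the right of the vowel that changes, the process is regressive (anticipatory).

regressive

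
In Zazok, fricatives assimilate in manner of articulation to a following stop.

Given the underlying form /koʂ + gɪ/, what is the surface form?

[koʈgɪ]

The rule targets /ʂ/ (voiceless retroflex fricative), which sits before the trigger /g/ (stop).
The voiceless retroflex stop is [ʈ], so /ʂ/ → [ʈ].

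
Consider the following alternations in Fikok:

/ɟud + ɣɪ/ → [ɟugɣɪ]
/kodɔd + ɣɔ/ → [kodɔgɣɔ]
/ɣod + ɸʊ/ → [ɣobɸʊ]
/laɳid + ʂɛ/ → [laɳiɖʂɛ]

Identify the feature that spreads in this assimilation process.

Underlying /d/ is realised as [g] next to /ɣ/; /ɣ/ itself does not change.
The change alveolar → velar matches the place of the following /ɣ/, identifying this as place assimilation.
The other alternating forms pattern the same way: /d/ → [b] before /ɸ/ (alveolar → bilabial, matching bilabial); /d/ → [ɖ] before /ʂ/ (alveolar → retroflex, matching retroflex) — only place changes, and always toward the following segment.

place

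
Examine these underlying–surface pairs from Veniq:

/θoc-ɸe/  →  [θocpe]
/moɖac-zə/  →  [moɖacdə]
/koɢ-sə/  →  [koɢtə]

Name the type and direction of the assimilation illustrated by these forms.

progressive manner assimilation

The segment that alternates is /ɸ/, which surfaces as [p] when adjacent to /c/.
/ɸ/ is a fricative while /c/ is a stop; the output [p] is a stop, matching the trigger — so the feature that spreads is manner.
Place and voice are unchanged, so the assimilation is partial, not total.
The same holds elsewhere in the data: /z/ → [d] after /c/ (fricative → stop, matching a stop); /s/ → [t] after /ɢ/ (fricative → stop, matching a stop) — only manner changes, and always toward the preceding segment.
Since the segment that changes follows the conditioning segment, the assimilation is progressive.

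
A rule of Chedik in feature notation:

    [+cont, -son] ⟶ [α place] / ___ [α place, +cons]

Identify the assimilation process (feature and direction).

The rule copies the place features (abbreviated [place]) from the environment onto the target, so the assimilating feature is place.
The conditioning segment sits to the right of the focus bar, meaning the trigger follows the segment that changes — regressive assimilation.

regressive place assimilation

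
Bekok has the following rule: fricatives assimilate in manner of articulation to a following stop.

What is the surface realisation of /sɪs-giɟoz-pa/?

The rule targets /s/ (voiceless alveolar fricative), which sits before the trigger /g/ (stop).
A voiceless alveolar stop is [t], so the surface segment is [t].
The same rule applies at the second boundary: /z/ → [d] next to /p/.

[sɪtgiɟodpa]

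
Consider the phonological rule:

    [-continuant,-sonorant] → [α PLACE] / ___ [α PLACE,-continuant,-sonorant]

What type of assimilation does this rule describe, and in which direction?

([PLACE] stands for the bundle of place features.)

The shared variable α links the value of the place features (abbreviated [PLACE]) on the target to the same value on the neighbouring segment, so place is the feature that assimilates.
The conditioning segment sits to the right of the focus bar, meaning the trigger follows the segment that changes — regressive assimilation.

regressive place assimilation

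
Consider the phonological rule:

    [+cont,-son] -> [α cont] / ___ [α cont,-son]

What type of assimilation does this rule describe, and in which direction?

regressive manner assimilation

The shared variable α links the value of [cont] on the target to that of the neighbouring obstruent. [cont] distinguishes stops from fricatives — a manner-of-articulation feature — so this is manner assimilation.
The conditioning segment sits to the right of the focus bar, meaning the trigger follows the segment that changes — regressive assimilation.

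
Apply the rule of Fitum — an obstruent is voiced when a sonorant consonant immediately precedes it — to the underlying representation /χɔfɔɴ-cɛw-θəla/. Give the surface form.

[χɔfɔɴɟɛwðəla]

The rule targets /c/ (voiceless palatal stop), which sits after the trigger /ɴ/ (voiced).
Changing only its voicing to voiced gives [ɟ] — the voiced palatal stop.
The same rule applies at the second boundary: /θ/ → [ð] next to /w/.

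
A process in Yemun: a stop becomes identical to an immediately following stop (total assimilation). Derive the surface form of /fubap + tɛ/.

/p/ is the segment targeted by the rule; it sits immediately before /t/, so it assimilates completely and surfaces as [t].

[fubattɛ]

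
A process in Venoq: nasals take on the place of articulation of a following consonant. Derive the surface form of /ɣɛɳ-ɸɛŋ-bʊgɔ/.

[ɣɛmɸɛmbʊgɔ]

/ɳ/ is a voiced retroflex nasal. The following trigger /ɸ/ is bilabial, so /ɳ/ must become bilabial as well.
The voiced bilabial nasal is [m], so /ɳ/ → [m].
At the second juncture, /ŋ/ likewise becomes [m] adjacent to /b/.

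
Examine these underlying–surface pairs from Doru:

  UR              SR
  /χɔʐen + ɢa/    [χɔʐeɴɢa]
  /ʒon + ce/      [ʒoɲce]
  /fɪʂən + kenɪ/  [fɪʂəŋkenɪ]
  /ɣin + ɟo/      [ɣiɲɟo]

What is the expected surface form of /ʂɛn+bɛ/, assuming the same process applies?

The data show regressive place assimilation: /n/ → [ɴ] before /ɢ/; /n/ → [ɲ] before /c/; /n/ → [ŋ] before /k/; /n/ → [ɲ] before /ɟ/. In each pair only place changes, matching the following consonant, while manner and voice stay constant.
The rule targets /n/ (voiced alveolar nasal), which sits before the trigger /b/ (bilabial).
Changing only its place to bilabial gives [m] — the voiced bilabial nasal.

[ʂɛmbɛ]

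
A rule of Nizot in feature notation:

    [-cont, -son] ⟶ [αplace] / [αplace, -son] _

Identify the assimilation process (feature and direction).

The shared variable α links the value of the place features (abbreviated [place]) on the target to the same value on the neighbouring segment, so place is the feature that assimilates.
The conditioning segment sits to the left of the focus bar, meaning the trigger precedes the segment that changes — progressive assimilation.

progressive place assimilation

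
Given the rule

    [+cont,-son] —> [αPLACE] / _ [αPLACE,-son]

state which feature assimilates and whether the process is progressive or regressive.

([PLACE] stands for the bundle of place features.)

regressive place assimilation

The shared variable α links the value of the place features (abbreviated [PLACE]) on the target to the same value on the neighbouring segment, so place is the feature that assimilates.
The conditioning segment sits to the right of the focus bar, meaning the trigger follows the segment that changes — regressive assimilation.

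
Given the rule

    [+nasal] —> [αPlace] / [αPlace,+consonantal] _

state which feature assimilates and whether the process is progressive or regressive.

The shared variable α links the value of the place features (abbreviated [Place]) on the target to the same value on the neighbouring segment, so place is the feature that assimilates.
Since the environment is written before the underscore, the trigger precedes the target; the direction is progressive.

progressive place assimilation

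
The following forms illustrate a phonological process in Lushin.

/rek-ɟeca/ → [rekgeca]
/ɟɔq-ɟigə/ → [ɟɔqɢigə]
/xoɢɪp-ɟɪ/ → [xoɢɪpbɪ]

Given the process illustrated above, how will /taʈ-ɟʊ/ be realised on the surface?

[taʈɖʊ]

The data show progressive place assimilation: /ɟ/ → [g] after /k/; /ɟ/ → [ɢ] after /q/; /ɟ/ → [b] after /p/. In each pair only place changes, matching the preceding consonant, while manner and voice stay constant.
/ɟ/ is a voiced palatal stop. The preceding trigger /ʈ/ is retroflex, so /ɟ/ must become retroflex as well.
A voiced retroflex stop is [ɖ], so the surface segment is [ɖ].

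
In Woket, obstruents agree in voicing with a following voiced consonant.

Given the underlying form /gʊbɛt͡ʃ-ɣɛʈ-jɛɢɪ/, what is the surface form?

/t͡ʃ/ is a voiceless postalveolar affricate. The following trigger /ɣ/ is voiced, so /t͡ʃ/ must become voiced as well.
The voiced postalveolar affricate is [d͡ʒ], so /t͡ʃ/ → [d͡ʒ].
The same rule applies at the second boundary: /ʈ/ → [ɖ] next to /j/.

[gʊbɛd͡ʒɣɛɖjɛɢɪ]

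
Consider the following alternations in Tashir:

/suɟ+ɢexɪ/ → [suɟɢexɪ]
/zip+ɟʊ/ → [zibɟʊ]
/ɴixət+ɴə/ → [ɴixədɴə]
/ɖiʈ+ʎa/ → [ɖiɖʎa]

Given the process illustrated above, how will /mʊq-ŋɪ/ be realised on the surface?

[mʊɢŋɪ]

The data show regressive voicing assimilation: /p/ → [b] before /ɟ/; /t/ → [d] before /ɴ/; /ʈ/ → [ɖ] before /ʎ/. In each pair only voicing changes, matching the following consonant, while place and manner stay constant.
No alternation appears in [suɟɢexɪ]: there the adjacent consonants already agree in voicing (/ɟ/ and /ɢ/ are both voiced), so this form is consistent with the same rule.
The rule targets /q/ (voiceless uvular stop), which sits before the trigger /ŋ/ (voiced).
The voiced uvular stop is [ɢ], so /q/ → [ɢ].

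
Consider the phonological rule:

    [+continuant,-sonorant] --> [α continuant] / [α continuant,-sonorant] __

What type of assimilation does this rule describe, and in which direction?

progressive manner assimilation

The shared variable α links the value of [continuant] on the target to that of the neighbouring obstruent. [continuant] distinguishes stops from fricatives — a manner-of-articulation feature — so this is manner assimilation.
The conditioning segment sits to the left of the focus bar, meaning the trigger precedes the segment that changes — progressive assimilation.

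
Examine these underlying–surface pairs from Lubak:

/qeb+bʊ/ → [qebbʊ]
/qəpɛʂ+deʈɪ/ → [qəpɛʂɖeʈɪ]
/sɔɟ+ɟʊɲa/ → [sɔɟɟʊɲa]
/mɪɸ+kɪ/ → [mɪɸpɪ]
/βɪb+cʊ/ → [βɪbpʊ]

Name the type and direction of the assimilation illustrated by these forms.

progressive place assimilation

Comparing underlying and surface forms, /d/ → [ɖ] is the alternation; the neighbouring /ʂ/ is constant.
/d/ is alveolar while /ʂ/ is retroflex; the output [ɖ] is retroflex, matching the trigger — so the feature that spreads is place.
Manner and voice are unchanged, so the assimilation is partial, not total.
The other alternating forms pattern the same way: /k/ → [p] after /ɸ/ (velar → bilabial, matching bilabial); /c/ → [p] after /b/ (palatal → bilabial, matching bilabial) — only place changes, and always toward the preceding segment.
Nothing changes in [qebbʊ], [sɔɟɟʊɲa]: there the adjacent consonants already agree in place (/b/ and /b/ are both bilabial; /ɟ/ and /ɟ/ are both palatal), so these forms are consistent with the same rule.
The trigger is the preceding segment, so the direction is progressive (perseverative).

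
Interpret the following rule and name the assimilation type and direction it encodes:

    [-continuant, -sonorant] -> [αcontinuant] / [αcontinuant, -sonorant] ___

The rule copies [continuant] (continuancy) from the environment onto the target stops; since [±continuant] encodes the stop/fricative manner contrast, the assimilating dimension is manner.
The conditioning segment sits to the left of the focus bar, meaning the trigger precedes the segment that changes — progressive assimilation.

progressive manner assimilation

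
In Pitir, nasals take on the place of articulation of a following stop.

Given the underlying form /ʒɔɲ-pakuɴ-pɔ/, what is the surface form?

[ʒɔmpakumpɔ]

/ɲ/ is a voiced palatal nasal. The following trigger /p/ is bilabial, so /ɲ/ must become bilabial as well.
The voiced bilabial nasal is [m], so /ɲ/ → [m].
The same rule applies at the second boundary: /ɴ/ → [m] next to /p/.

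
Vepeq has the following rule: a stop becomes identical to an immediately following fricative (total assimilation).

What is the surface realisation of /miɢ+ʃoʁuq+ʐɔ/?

/ɢ/ is the segment targeted by the rule; it sits immediately before /ʃ/, so it assimilates completely and surfaces as [ʃ].
At the second juncture, /q/ likewise becomes [ʐ] adjacent to /ʐ/.

[miʃʃoʁuʐʐɔ]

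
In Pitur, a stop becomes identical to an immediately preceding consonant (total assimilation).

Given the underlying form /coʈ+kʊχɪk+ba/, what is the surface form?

/k/ is the segment targeted by the rule; it sits immediately after /ʈ/, so it assimilates completely and surfaces as [ʈ].
At the second juncture, /b/ likewise becomes [k] adjacent to /k/.

[coʈʈʊχɪkka]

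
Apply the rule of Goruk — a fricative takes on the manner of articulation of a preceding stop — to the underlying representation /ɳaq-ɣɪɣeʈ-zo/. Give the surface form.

[ɳaqgɪɣeʈdo]

The rule targets /ɣ/ (voiced velar fricative), which sits after the trigger /q/ (stop).
Changing only its manner to stop gives [g] — the voiced velar stop.
The same rule applies at the second boundary: /z/ → [d] next to /ʈ/.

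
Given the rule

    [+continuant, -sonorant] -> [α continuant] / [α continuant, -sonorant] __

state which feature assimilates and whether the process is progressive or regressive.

The rule copies [continuant] (continuancy) from the environment onto the target fricatives; since [±continuant] encodes the stop/fricative manner contrast, the assimilating dimension is manner.
The conditioning segment sits to the left of the focus bar, meaning the trigger precedes the segment that changes — progressive assimilation.

progressive manner assimilation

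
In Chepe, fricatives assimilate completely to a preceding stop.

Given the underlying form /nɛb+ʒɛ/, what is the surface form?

[nɛbbɛ]

/ʒ/ is the segment targeted by the rule; it sits immediately after /b/, so it assimilates completely and surfaces as [b].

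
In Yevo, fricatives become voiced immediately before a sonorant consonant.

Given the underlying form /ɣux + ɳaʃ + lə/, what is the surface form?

The rule targets /x/ (voiceless velar fricative), which sits before the trigger /ɳ/ (voiced).
A voiced velar fricative is [ɣ], so the surface segment is [ɣ].
At the second juncture, /ʃ/ likewise becomes [ʒ] adjacent to /l/.

[ɣuɣɳaʒlə]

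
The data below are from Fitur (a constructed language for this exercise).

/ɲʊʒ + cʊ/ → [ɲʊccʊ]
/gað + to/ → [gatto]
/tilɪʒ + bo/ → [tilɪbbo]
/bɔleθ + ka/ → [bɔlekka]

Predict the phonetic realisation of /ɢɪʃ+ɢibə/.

[ɢɪɢɢibə]

The data show regressive total assimilation (/ʒ/ → [c] before /c/; /ð/ → [t] before /t/; /ʒ/ → [b] before /b/; /θ/ → [k] before /k/): in every case the target segment becomes identical to its following neighbour, copying more than a single feature.
/ʃ/ is the segment targeted by the rule; it sits immediately before /ɢ/, so it assimilates completely and surfaces as [ɢ].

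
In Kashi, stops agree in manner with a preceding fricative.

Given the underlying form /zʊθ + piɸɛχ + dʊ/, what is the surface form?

[zʊθɸiɸɛχzʊ]

The rule targets /p/ (voiceless bilabial stop), which sits after the trigger /θ/ (fricative).
Changing only its manner to fricative gives [ɸ] — the voiceless bilabial fricative.
The same rule applies at the second boundary: /d/ → [z] next to /χ/.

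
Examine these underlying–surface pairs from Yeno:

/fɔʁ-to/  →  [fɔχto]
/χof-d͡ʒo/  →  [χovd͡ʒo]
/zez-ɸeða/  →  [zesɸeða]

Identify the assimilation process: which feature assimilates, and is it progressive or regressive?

The segment that alternates is /ʁ/, which surfaces as [χ] when adjacent to /t/.
The change voiced → voiceless matches the voicing of the following /t/, identifying this as voicing assimilation.
Place and manner are unchanged, so the assimilation is partial, not total.
The same holds elsewhere in the data: /f/ → [v] before /d͡ʒ/ (voiceless → voiced, matching voiced); /z/ → [s] before /ɸ/ (voiced → voiceless, matching voiceless) — only voicing changes, and always toward the following segment.
The trigger is the following segment, so the direction is regressive (anticipatory).

regressive voicing assimilation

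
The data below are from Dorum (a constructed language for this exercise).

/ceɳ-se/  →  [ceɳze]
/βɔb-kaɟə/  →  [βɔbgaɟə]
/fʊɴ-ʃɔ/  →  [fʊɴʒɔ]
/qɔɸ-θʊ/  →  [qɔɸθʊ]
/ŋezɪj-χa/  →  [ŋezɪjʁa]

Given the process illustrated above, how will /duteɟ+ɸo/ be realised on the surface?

The data show progressive voicing assimilation: /s/ → [z] after /ɳ/; /k/ → [g] after /b/; /ʃ/ → [ʒ] after /ɴ/; /χ/ → [ʁ] after /j/. In each pair only voicing changes, matching the preceding consonant, while place and manner stay constant.
Nothing changes in [qɔɸθʊ]: there the adjacent consonants already agree in voicing (/θ/ and /ɸ/ are both voiceless), so this form is consistent with the same rule.
The rule targets /ɸ/ (voiceless bilabial fricative), which sits after the trigger /ɟ/ (voiced).
The voiced bilabial fricative is [β], so /ɸ/ → [β].

[duteɟβo]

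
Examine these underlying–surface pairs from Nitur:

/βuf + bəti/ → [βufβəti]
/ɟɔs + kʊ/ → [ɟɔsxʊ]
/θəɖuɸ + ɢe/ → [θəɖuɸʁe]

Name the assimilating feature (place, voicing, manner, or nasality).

manner

The segment that alternates is /b/, which surfaces as [β] when adjacent to /f/.
/b/ is a stop while /f/ is a fricative; the output [β] is a fricative, matching the trigger — so the feature that spreads is manner.
Checking the remaining alternations: /k/ → [x] after /s/ (stop → fricative, matching a fricative); /ɢ/ → [ʁ] after /ɸ/ (stop → fricative, matching a fricative) — only manner changes, and always toward the preceding segment.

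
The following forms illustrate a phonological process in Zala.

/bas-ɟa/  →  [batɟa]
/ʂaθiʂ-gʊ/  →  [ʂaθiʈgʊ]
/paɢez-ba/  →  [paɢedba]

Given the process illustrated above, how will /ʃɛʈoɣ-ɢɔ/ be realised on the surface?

[ʃɛʈogɢɔ]

The data show regressive manner assimilation: /s/ → [t] before /ɟ/; /ʂ/ → [ʈ] before /g/; /z/ → [d] before /b/. In each pair only manner changes, matching the following consonant, while place and voice stay constant.
/ɣ/ is a voiced velar fricative. The following trigger /ɢ/ is a stop, so /ɣ/ must become a stop as well.
A voiced velar stop is [g], so the surface segment is [g].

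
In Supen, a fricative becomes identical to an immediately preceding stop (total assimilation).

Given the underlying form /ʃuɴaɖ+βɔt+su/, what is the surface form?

/β/ is the segment targeted by the rule; it sits immediately after /ɖ/, so it assimilates completely and surfaces as [ɖ].
The same rule applies at the second boundary: /s/ → [t] next to /t/.

[ʃuɴaɖɖɔttu]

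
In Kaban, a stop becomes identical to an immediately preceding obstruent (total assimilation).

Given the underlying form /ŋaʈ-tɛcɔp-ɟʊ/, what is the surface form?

[ŋaʈʈɛcɔppʊ]

/t/ is the segment targeted by the rule; it sits immediately after /ʈ/, so it assimilates completely and surfaces as [ʈ].
The same rule applies at the second boundary: /ɟ/ → [p] next to /p/.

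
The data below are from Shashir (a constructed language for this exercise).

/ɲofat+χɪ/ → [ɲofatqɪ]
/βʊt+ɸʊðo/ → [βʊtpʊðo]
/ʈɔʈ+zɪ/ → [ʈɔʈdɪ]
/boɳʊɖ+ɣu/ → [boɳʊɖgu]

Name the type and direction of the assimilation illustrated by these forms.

progressive manner assimilation

The segment that alternates is /χ/, which surfaces as [q] when adjacent to /t/.
/χ/ is a fricative while /t/ is a stop; the output [q] is a stop, matching the trigger — so the feature that spreads is manner.
Place and voice are unchanged, so the assimilation is partial, not total.
Checking the remaining alternations: /ɸ/ → [p] after /t/ (fricative → stop, matching a stop); /z/ → [d] after /ʈ/ (fricative → stop, matching a stop); /ɣ/ → [g] after /ɖ/ (fricative → stop, matching a stop) — only manner changes, and always toward the preceding segment.
The trigger is the preceding segment, so the direction is progressive (perseverative).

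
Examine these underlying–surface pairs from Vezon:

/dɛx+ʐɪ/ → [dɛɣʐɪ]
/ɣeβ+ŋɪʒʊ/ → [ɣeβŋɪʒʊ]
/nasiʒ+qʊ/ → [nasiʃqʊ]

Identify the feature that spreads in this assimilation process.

Underlying /x/ is realised as [ɣ] next to /ʐ/; /ʐ/ itself does not change.
/x/ is voiceless while /ʐ/ is voiced; the output [ɣ] is voiced, matching the trigger — so the feature that spreads is voicing.
The same holds elsewhere in the data: /ʒ/ → [ʃ] before /q/ (voiced → voiceless, matching voiceless) — only voicing changes, and always toward the following segment.
No alternation appears in [ɣeβŋɪʒʊ]: there the adjacent consonants already agree in voicing (/β/ and /ŋ/ are both voiced), so this form is consistent with the same rule.

voicing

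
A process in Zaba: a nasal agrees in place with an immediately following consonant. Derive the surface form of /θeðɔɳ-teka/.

The rule targets /ɳ/ (voiced retroflex nasal), which sits before the trigger /t/ (alveolar).
Changing only its place to alveolar gives [n] — the voiced alveolar nasal.

[θeðɔnteka]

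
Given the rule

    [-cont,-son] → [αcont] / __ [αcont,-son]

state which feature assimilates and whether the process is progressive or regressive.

regressive manner assimilation

The rule copies [cont] (continuancy) from the environment onto the target stops; since [±cont] encodes the stop/fricative manner contrast, the assimilating dimension is manner.
Since the environment is written after the underscore, the trigger follows the target; the direction is regressive.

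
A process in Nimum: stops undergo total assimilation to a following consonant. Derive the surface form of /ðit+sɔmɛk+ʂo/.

[ðissɔmɛʂʂo]

/t/ is the segment targeted by the rule; it sits immediately before /s/, so it assimilates completely and surfaces as [s].
The same rule applies at the second boundary: /k/ → [ʂ] next to /ʂ/.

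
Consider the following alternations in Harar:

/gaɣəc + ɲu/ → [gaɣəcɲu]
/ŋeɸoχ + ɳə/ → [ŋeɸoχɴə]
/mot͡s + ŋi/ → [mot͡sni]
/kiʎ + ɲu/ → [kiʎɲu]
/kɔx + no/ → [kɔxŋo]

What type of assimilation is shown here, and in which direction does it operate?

progressive place assimilation

Comparing underlying and surface forms, /ɳ/ → [ɴ] is the alternation; the neighbouring /χ/ is constant.
The change retroflex → uvular matches the place of the preceding /χ/, identifying this as place assimilation.
Manner and voice are unchanged, so the assimilation is partial, not total.
The other alternating forms pattern the same way: /ŋ/ → [n] after /t͡s/ (velar → alveolar, matching alveolar); /n/ → [ŋ] after /x/ (alveolar → velar, matching velar) — only place changes, and always toward the preceding segment.
Nothing changes in [gaɣəcɲu], [kiʎɲu]: there the adjacent consonants already agree in place (/ɲ/ and /c/ are both palatal; /ɲ/ and /ʎ/ are both palatal), so these forms are consistent with the same rule.
Since the segment that changes follows the conditioning segment, the assimilation is progressive.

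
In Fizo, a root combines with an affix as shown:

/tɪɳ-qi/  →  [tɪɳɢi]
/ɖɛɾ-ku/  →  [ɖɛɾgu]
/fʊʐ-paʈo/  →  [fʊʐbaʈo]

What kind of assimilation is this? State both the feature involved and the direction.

progressive voicing assimilation

Underlying /q/ is realised as [ɢ] next to /ɳ/; /ɳ/ itself does not change.
The change voiceless → voiced matches the voicing of the preceding /ɳ/, identifying this as voicing assimilation.
Place and manner are unchanged, so the assimilation is partial, not total.
The other alternating forms pattern the same way: /k/ → [g] after /ɾ/ (voiceless → voiced, matching voiced); /p/ → [b] after /ʐ/ (voiceless → voiced, matching voiced) — only voicing changes, and always toward the preceding segment.
The trigger is the preceding segment, so the direction is progressive (perseverative).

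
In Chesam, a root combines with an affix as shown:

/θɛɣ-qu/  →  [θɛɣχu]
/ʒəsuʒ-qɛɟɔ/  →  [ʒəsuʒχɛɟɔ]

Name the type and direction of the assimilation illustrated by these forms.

Underlying /q/ is realised as [χ] next to /ɣ/; /ɣ/ itself does not change.
The change stop → fricative matches the manner of the preceding /ɣ/, identifying this as manner assimilation.
Place and voice are unchanged, so the assimilation is partial, not total.
The other alternating form patterns the same way: /q/ → [χ] after /ʒ/ (stop → fricative, matching a fricative) — only manner changes, and always toward the preceding segment.
Since the segment that changes follows the conditioning segment, the assimilation is progressive.

progressive manner assimilation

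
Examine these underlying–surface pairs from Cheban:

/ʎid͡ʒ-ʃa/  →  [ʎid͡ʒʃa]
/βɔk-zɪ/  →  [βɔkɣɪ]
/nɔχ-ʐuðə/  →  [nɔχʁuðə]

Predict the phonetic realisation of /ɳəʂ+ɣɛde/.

[ɳəʂʐɛde]

The data show progressive place assimilation: /z/ → [ɣ] after /k/; /ʐ/ → [ʁ] after /χ/. In each pair only place changes, matching the preceding consonant, while manner and voice stay constant.
Nothing changes in [ʎid͡ʒʃa]: there the adjacent consonants already agree in place (/ʃ/ and /d͡ʒ/ are both postalveolar), so this form is consistent with the same rule.
/ɣ/ is a voiced velar fricative. The preceding trigger /ʂ/ is retroflex, so /ɣ/ must become retroflex as well.
A voiced retroflex fricative is [ʐ], so the surface segment is [ʐ].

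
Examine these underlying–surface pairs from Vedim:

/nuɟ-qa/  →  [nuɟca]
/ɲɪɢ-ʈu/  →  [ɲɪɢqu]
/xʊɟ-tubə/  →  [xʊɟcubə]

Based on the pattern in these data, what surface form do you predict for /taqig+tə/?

The data show progressive place assimilation: /q/ → [c] after /ɟ/; /ʈ/ → [q] after /ɢ/; /t/ → [c] after /ɟ/. In each pair only place changes, matching the preceding consonant, while manner and voice stay constant.
The rule targets /t/ (voiceless alveolar stop), which sits after the trigger /g/ (velar).
The voiceless velar stop is [k], so /t/ → [k].

[taqigkə]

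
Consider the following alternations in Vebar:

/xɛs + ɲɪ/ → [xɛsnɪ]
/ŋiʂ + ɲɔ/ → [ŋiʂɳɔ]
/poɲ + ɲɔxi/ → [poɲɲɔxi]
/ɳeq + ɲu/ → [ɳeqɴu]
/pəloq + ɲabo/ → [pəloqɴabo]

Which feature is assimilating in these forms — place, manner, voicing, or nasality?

Underlying /ɲ/ is realised as [n] next to /s/; /s/ itself does not change.
The change palatal → alveolar matches the place of the preceding /s/, identifying this as place assimilation.
Checking the remaining alternations: /ɲ/ → [ɳ] after /ʂ/ (palatal → retroflex, matching retroflex); /ɲ/ → [ɴ] after /q/ (palatal → uvular, matching uvular) — only place changes, and always toward the preceding segment.
Nothing changes in [poɲɲɔxi]: there the adjacent consonants already agree in place (/ɲ/ and /ɲ/ are both palatal), so this form is consistent with the same rule.

place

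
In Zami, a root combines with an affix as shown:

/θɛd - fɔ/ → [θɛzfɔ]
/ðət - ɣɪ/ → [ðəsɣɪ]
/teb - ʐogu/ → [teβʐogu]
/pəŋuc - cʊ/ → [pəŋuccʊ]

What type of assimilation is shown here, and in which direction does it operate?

Comparing underlying and surface forms, /d/ → [z] is the alternation; the neighbouring /f/ is constant.
/d/ is a stop while /f/ is a fricative; the output [z] is a fricative, matching the trigger — so the feature that spreads is manner.
Place and voice are unchanged, so the assimilation is partial, not total.
Checking the remaining alternations: /t/ → [s] before /ɣ/ (stop → fricative, matching a fricative); /b/ → [β] before /ʐ/ (stop → fricative, matching a fricative) — only manner changes, and always toward the following segment.
Nothing changes in [pəŋuccʊ]: there the adjacent consonants already agree in manner (/c/ and /c/ are both stops), so this form is consistent with the same rule.
The trigger is the following segment, so the direction is regressive (anticipatory).

regressive manner assimilation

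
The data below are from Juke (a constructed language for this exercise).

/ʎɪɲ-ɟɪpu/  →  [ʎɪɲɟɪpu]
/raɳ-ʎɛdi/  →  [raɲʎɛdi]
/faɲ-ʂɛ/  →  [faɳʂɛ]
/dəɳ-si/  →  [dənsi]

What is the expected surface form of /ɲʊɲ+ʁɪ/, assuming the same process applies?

[ɲʊɴʁɪ]

The data show regressive place assimilation: /ɳ/ → [ɲ] before /ʎ/; /ɲ/ → [ɳ] before /ʂ/; /ɳ/ → [n] before /s/. In each pair only place changes, matching the following consonant, while manner and voice stay constant.
Nothing changes in [ʎɪɲɟɪpu]: there the adjacent consonants already agree in place (/ɲ/ and /ɟ/ are both palatal), so this form is consistent with the same rule.
/ɲ/ is a voiced palatal nasal. The following trigger /ʁ/ is uvular, so /ɲ/ must become uvular as well.
Changing only its place to uvular gives [ɴ] — the voiced uvular nasal.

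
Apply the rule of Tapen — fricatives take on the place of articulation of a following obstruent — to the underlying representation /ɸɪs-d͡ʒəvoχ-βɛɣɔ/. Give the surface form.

The rule targets /s/ (voiceless alveolar fricative), which sits before the trigger /d͡ʒ/ (postalveolar).
A voiceless postalveolar fricative is [ʃ], so the surface segment is [ʃ].
At the second juncture, /χ/ likewise becomes [ɸ] adjacent to /β/.

[ɸɪʃd͡ʒəvoɸβɛɣɔ]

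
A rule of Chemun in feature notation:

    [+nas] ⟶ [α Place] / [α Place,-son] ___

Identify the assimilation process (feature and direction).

The rule copies the place features (abbreviated [Place]) from the environment onto the target, so the assimilating feature is place.
The conditioning segment sits to the left of the focus bar, meaning the trigger precedes the segment that changes — progressive assimilation.

progressive place assimilation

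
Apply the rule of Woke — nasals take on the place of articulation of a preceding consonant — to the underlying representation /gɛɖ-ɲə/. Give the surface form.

The rule targets /ɲ/ (voiced palatal nasal), which sits after the trigger /ɖ/ (retroflex).
Changing only its place to retroflex gives [ɳ] — the voiced retroflex nasal.

[gɛɖɳə]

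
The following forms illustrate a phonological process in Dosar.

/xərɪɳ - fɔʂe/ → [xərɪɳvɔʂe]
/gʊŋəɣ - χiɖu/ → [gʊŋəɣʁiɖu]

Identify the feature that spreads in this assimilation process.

Comparing underlying and surface forms, /f/ → [v] is the alternation; the neighbouring /ɳ/ is constant.
/f/ is voiceless while /ɳ/ is voiced; the output [v] is voiced, matching the trigger — so the feature that spreads is voicing.
The same holds elsewhere in the data: /χ/ → [ʁ] after /ɣ/ (voiceless → voiced, matching voiced) — only voicing changes, and always toward the preceding segment.

voicing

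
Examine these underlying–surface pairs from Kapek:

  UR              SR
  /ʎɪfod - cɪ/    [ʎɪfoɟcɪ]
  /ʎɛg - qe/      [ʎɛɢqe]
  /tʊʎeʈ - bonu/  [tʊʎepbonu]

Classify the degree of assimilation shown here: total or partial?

The segment that alternates is /d/, which surfaces as [ɟ] when adjacent to /c/.
The change alveolar → palatal matches the place of the following /c/, identifying this as place assimilation.
Manner and voice are unchanged, so the assimilation is partial, not total.
The other alternating forms pattern the same way: /g/ → [ɢ] before /q/ (velar → uvular, matching uvular); /ʈ/ → [p] before /b/ (retroflex → bilabial, matching bilabial) — only place changes, and always toward the following segment.

partial assimilation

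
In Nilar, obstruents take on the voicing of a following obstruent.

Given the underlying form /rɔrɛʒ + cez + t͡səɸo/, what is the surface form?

[rɔrɛʃcest͡səɸo]

/ʒ/ is a voiced postalveolar fricative. The following trigger /c/ is voiceless, so /ʒ/ must become voiceless as well.
Changing only its voicing to voiceless gives [ʃ] — the voiceless postalveolar fricative.
The same rule applies at the second boundary: /z/ → [s] next to /t͡s/.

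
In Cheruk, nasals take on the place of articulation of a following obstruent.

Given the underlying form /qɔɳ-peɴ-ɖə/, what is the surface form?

[qɔmpeɳɖə]

The rule targets /ɳ/ (voiced retroflex nasal), which sits before the trigger /p/ (bilabial).
Changing only its place to bilabial gives [m] — the voiced bilabial nasal.
The same rule applies at the second boundary: /ɴ/ → [ɳ] next to /ɖ/.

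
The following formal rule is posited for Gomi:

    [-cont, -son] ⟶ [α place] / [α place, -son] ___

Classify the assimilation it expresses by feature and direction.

progressive place assimilation

The rule copies the place features (abbreviated [place]) from the environment onto the target, so the assimilating feature is place.
Since the environment is written before the underscore, the trigger precedes the target; the direction is progressive.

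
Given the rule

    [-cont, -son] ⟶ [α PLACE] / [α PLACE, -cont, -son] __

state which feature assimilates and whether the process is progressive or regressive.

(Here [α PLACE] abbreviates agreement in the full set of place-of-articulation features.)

The shared variable α links the value of the place features (abbreviated [PLACE]) on the target to the same value on the neighbouring segment, so place is the feature that assimilates.
Since the environment is written before the underscore, the trigger precedes the target; the direction is progressive.

progressive place assimilation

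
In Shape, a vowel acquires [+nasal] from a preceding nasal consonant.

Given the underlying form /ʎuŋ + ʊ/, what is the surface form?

[ʎuŋʊ̃]

The vowel /ʊ/ is adjacent to the preceding nasal /ŋ/, so it acquires [+nasal] and surfaces as [ʊ̃].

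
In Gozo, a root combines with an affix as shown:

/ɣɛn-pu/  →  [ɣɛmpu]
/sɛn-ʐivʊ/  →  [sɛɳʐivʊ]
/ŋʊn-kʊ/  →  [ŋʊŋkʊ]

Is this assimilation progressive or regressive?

Comparing underlying and surface forms, /n/ → [m] is the alternation; the neighbouring /p/ is constant.
/n/ is alveolar while /p/ is bilabial; the output [m] is bilabial, matching the trigger — so the feature that spreads is place.
Checking the remaining alternations: /n/ → [ɳ] before /ʐ/ (alveolar → retroflex, matching retroflex); /n/ → [ŋ] before /k/ (alveolar → velar, matching velar) — only place changes, and always toward the following segment.
The trigger is the following segment, so the direction is regressive (anticipatory).

regressive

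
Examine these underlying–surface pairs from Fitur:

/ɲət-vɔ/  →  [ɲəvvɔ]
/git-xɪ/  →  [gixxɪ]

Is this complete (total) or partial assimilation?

Underlying /t/ is realised as [v] next to /v/; /v/ itself does not change.
The output [v] is identical to the trigger /v/ — every feature (place, manner, voicing) has been copied — so this is total assimilation.
The other form behaves the same way: /t/ → [x] before /x/ — in each case the output is a copy of the following consonant.

total assimilation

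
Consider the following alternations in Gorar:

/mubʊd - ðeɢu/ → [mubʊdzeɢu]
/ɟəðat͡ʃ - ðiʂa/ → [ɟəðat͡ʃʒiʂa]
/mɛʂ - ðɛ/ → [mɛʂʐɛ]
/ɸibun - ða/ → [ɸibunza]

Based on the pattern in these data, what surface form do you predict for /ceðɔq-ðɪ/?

[ceðɔqʁɪ]

The data show progressive place assimilation: /ð/ → [z] after /d/; /ð/ → [ʒ] after /t͡ʃ/; /ð/ → [ʐ] after /ʂ/; /ð/ → [z] after /n/. In each pair only place changes, matching the preceding consonant, while manner and voice stay constant.
/ð/ is a voiced dental fricative. The preceding trigger /q/ is uvular, so /ð/ must become uvular as well.
The voiced uvular fricative is [ʁ], so /ð/ → [ʁ].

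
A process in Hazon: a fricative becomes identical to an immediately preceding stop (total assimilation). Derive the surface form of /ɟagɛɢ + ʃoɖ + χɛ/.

/ʃ/ is the segment targeted by the rule; it sits immediately after /ɢ/, so it assimilates completely and surfaces as [ɢ].
The same rule applies at the second boundary: /χ/ → [ɖ] next to /ɖ/.

[ɟagɛɢɢoɖɖɛ]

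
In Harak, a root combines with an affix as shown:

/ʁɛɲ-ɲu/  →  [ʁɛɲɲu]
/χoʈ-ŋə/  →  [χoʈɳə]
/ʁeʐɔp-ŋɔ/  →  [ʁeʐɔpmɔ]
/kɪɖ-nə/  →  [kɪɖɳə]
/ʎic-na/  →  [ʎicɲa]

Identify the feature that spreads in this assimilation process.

Comparing underlying and surface forms, /ŋ/ → [ɳ] is the alternation; the neighbouring /ʈ/ is constant.
The change velar → retroflex matches the place of the preceding /ʈ/, identifying this as place assimilation.
The other alternating forms pattern the same way: /ŋ/ → [m] after /p/ (velar → bilabial, matching bilabial); /n/ → [ɳ] after /ɖ/ (alveolar → retroflex, matching retroflex); /n/ → [ɲ] after /c/ (alveolar → palatal, matching palatal) — only place changes, and always toward the preceding segment.
No alternation appears in [ʁɛɲɲu]: there the adjacent consonants already agree in place (/ɲ/ and /ɲ/ are both palatal), so this form is consistent with the same rule.

place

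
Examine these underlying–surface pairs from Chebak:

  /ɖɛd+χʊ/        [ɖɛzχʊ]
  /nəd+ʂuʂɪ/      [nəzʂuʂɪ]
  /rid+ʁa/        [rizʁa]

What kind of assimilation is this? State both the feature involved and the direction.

Underlying /d/ is realised as [z] next to /χ/; /χ/ itself does not change.
/d/ is a stop while /χ/ is a fricative; the output [z] is a fricative, matching the trigger — so the feature that spreads is manner.
Place and voice are unchanged, so the assimilation is partial, not total.
The same holds elsewhere in the data: /d/ → [z] before /ʂ/ (stop → fricative, matching a fricative); /d/ → [z] before /ʁ/ (stop → fricative, matching a fricative) — only manner changes, and always toward the following segment.
Since the segment that changes precedes the conditioning segment, the assimilation is regressive.

regressive manner assimilation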